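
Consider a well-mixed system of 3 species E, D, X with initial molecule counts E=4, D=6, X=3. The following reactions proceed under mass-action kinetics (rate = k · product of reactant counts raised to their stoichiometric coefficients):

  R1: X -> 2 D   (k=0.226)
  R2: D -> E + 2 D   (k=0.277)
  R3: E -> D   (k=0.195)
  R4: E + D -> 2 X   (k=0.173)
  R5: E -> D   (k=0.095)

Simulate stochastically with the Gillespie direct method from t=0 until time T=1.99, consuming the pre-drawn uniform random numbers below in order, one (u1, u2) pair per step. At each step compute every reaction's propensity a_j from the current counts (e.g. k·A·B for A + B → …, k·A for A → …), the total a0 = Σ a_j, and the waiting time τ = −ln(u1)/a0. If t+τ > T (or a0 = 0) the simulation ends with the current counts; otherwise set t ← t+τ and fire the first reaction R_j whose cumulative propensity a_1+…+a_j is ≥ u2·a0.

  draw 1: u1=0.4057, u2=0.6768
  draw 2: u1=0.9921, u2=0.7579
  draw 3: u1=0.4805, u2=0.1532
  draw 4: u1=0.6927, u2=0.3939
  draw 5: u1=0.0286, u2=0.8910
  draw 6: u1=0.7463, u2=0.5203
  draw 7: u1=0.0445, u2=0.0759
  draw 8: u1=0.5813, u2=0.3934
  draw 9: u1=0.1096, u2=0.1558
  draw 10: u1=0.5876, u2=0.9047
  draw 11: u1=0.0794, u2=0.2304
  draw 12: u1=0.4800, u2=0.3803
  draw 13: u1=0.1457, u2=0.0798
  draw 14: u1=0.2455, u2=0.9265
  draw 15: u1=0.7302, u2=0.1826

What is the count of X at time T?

X at T = 12

t=0.000: E=4 D=6 X=3
Draw 1: a1=0.678, a2=1.662, a3=0.780, a4=4.152, a5=0.380, a0=7.652; τ=−ln(0.4057)/7.652=0.118 → t=0.118; u2·a0=0.6768·7.652=5.179; a1+…+a3=3.120 < 5.179 ≤ a1+…+a4=7.272 → R4 fires; E=3 D=5 X=5
Draw 2: a1=1.130, a2=1.385, a3=0.585, a4=2.595, a5=0.285, a0=5.980; τ=−ln(0.9921)/5.980=0.001 → t=0.119; u2·a0=0.7579·5.980=4.532; a1+…+a3=3.100 < 4.532 ≤ a1+…+a4=5.695 → R4 fires; E=2 D=4 X=7
Draw 3: a1=1.582, a2=1.108, a3=0.390, a4=1.384, a5=0.190, a0=4.654; τ=−ln(0.4805)/4.654=0.157 → t=0.277; u2·a0=0.1532·4.654=0.713 ≤ a1=1.582 → R1 fires; E=2 D=6 X=6
Draw 4: a1=1.356, a2=1.662, a3=0.390, a4=2.076, a5=0.190, a0=5.674; τ=−ln(0.6927)/5.674=0.065 → t=0.341; u2·a0=0.3939·5.674=2.235; a1=1.356 < 2.235 ≤ a1+a2=3.018 → R2 fires; E=3 D=7 X=6
Draw 5: a1=1.356, a2=1.939, a3=0.585, a4=3.633, a5=0.285, a0=7.798; τ=−ln(0.0286)/7.798=0.456 → t=0.797; u2·a0=0.8910·7.798=6.948; a1+…+a3=3.880 < 6.948 ≤ a1+…+a4=7.513 → R4 fires; E=2 D=6 X=8
Draw 6: a1=1.808, a2=1.662, a3=0.390, a4=2.076, a5=0.190, a0=6.126; τ=−ln(0.7463)/6.126=0.048 → t=0.845; u2·a0=0.5203·6.126=3.187; a1=1.808 < 3.187 ≤ a1+a2=3.470 → R2 fires; E=3 D=7 X=8
Draw 7: a1=1.808, a2=1.939, a3=0.585, a4=3.633, a5=0.285, a0=8.250; τ=−ln(0.0445)/8.250=0.377 → t=1.222; u2·a0=0.0759·8.250=0.626 ≤ a1=1.808 → R1 fires; E=3 D=9 X=7
Draw 8: a1=1.582, a2=2.493, a3=0.585, a4=4.671, a5=0.285, a0=9.616; τ=−ln(0.5813)/9.616=0.056 → t=1.279; u2·a0=0.3934·9.616=3.783; a1=1.582 < 3.783 ≤ a1+a2=4.075 → R2 fires; E=4 D=10 X=7
Draw 9: a1=1.582, a2=2.770, a3=0.780, a4=6.920, a5=0.380, a0=12.432; τ=−ln(0.1096)/12.432=0.178 → t=1.456; u2·a0=0.1558·12.432=1.937; a1=1.582 < 1.937 ≤ a1+a2=4.352 → R2 fires; E=5 D=11 X=7
Draw 10: a1=1.582, a2=3.047, a3=0.975, a4=9.515, a5=0.475, a0=15.594; τ=−ln(0.5876)/15.594=0.034 → t=1.491; u2·a0=0.9047·15.594=14.108; a1+…+a3=5.604 < 14.108 ≤ a1+…+a4=15.119 → R4 fires; E=4 D=10 X=9
Draw 11: a1=2.034, a2=2.770, a3=0.780, a4=6.920, a5=0.380, a0=12.884; τ=−ln(0.0794)/12.884=0.197 → t=1.687; u2·a0=0.2304·12.884=2.968; a1=2.034 < 2.968 ≤ a1+a2=4.804 → R2 fires; E=5 D=11 X=9
Draw 12: a1=2.034, a2=3.047, a3=0.975, a4=9.515, a5=0.475, a0=16.046; τ=−ln(0.4800)/16.046=0.046 → t=1.733; u2·a0=0.3803·16.046=6.102; a1+…+a3=6.056 < 6.102 ≤ a1+…+a4=15.571 → R4 fires; E=4 D=10 X=11
Draw 13: a1=2.486, a2=2.770, a3=0.780, a4=6.920, a5=0.380, a0=13.336; τ=−ln(0.1457)/13.336=0.144 → t=1.877; u2·a0=0.0798·13.336=1.064 ≤ a1=2.486 → R1 fires; E=4 D=12 X=10
Draw 14: a1=2.260, a2=3.324, a3=0.780, a4=8.304, a5=0.380, a0=15.048; τ=−ln(0.2455)/15.048=0.093 → t=1.971; u2·a0=0.9265·15.048=13.942; a1+…+a3=6.364 < 13.942 ≤ a1+…+a4=14.668 → R4 fires; E=3 D=11 X=12
Draw 15: a1=2.712, a2=3.047, a3=0.585, a4=5.709, a5=0.285, a0=12.338; τ=−ln(0.7302)/12.338=0.025 → t=1.996 > T=1.99: stop.
Read off X at T=1.99: 12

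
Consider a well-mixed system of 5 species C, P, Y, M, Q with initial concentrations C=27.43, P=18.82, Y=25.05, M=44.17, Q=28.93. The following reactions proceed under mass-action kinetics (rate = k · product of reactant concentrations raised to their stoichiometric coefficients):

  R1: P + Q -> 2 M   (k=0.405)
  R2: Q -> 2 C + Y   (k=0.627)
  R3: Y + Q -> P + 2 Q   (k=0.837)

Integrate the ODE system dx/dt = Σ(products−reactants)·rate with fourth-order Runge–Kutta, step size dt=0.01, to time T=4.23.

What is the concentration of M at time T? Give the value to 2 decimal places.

M at T = 149.55

RK4 with dt=0.01: 423 steps to T=4.23. Trajectory (selected grid times):
t=0.00: C=27.43 P=18.82 Y=25.05 M=44.17 Q=28.93
t=0.47: C=37.69 P=3.84 Y=0.77 M=132.93 Q=8.83
t=0.94: C=41.63 P=2.20 Y=0.75 M=140.21 Q=5.21
t=1.41: C=44.18 P=1.84 Y=0.75 M=143.49 Q=3.57
t=1.88: C=45.96 P=1.71 Y=0.75 M=145.52 Q=2.55
t=2.35: C=47.25 P=1.65 Y=0.75 M=146.92 Q=1.86
t=2.82: C=48.19 P=1.63 Y=0.75 M=147.92 Q=1.36
t=3.29: C=48.88 P=1.61 Y=0.75 M=148.64 Q=1.00
t=3.76: C=49.38 P=1.60 Y=0.75 M=149.16 Q=0.74
t=4.23: C=49.76 P=1.60 Y=0.75 M=149.55 Q=0.54
Read off M at T=4.23: 149.55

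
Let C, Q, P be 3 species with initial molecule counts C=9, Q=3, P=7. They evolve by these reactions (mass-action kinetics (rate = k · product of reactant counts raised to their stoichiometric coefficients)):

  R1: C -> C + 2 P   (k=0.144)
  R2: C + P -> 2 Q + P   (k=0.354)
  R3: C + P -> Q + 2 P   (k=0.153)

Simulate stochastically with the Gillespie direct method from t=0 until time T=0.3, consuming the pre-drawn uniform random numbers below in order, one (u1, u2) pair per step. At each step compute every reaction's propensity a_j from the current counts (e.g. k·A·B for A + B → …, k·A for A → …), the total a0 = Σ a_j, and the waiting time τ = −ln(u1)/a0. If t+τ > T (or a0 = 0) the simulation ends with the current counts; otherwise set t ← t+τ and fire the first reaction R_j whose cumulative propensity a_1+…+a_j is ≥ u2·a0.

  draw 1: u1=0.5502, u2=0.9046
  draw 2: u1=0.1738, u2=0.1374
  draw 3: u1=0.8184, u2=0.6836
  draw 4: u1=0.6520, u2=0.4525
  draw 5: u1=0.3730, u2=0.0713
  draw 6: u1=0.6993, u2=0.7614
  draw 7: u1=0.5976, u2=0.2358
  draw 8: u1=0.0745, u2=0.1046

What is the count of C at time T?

t=0.000: C=9 Q=3 P=7
Draw 1: a1=1.296, a2=22.302, a3=9.639, a0=33.237; τ=−ln(0.5502)/33.237=0.018 → t=0.018; u2·a0=0.9046·33.237=30.066; a1+a2=23.598 < 30.066 ≤ a1+…+a3=33.237 → R3 fires; C=8 Q=4 P=8
Draw 2: a1=1.152, a2=22.656, a3=9.792, a0=33.600; τ=−ln(0.1738)/33.600=0.052 → t=0.070; u2·a0=0.1374·33.600=4.617; a1=1.152 < 4.617 ≤ a1+a2=23.808 → R2 fires; C=7 Q=6 P=8
Draw 3: a1=1.008, a2=19.824, a3=8.568, a0=29.400; τ=−ln(0.8184)/29.400=0.007 → t=0.077; u2·a0=0.6836·29.400=20.098; a1=1.008 < 20.098 ≤ a1+a2=20.832 → R2 fires; C=6 Q=8 P=8
Draw 4: a1=0.864, a2=16.992, a3=7.344, a0=25.200; τ=−ln(0.6520)/25.200=0.017 → t=0.094; u2·a0=0.4525·25.200=11.403; a1=0.864 < 11.403 ≤ a1+a2=17.856 → R2 fires; C=5 Q=10 P=8
Draw 5: a1=0.720, a2=14.160, a3=6.120, a0=21.000; τ=−ln(0.3730)/21.000=0.047 → t=0.141; u2·a0=0.0713·21.000=1.497; a1=0.720 < 1.497 ≤ a1+a2=14.880 → R2 fires; C=4 Q=12 P=8
Draw 6: a1=0.576, a2=11.328, a3=4.896, a0=16.800; τ=−ln(0.6993)/16.800=0.021 → t=0.162; u2·a0=0.7614·16.800=12.792; a1+a2=11.904 < 12.792 ≤ a1+…+a3=16.800 → R3 fires; C=3 Q=13 P=9
Draw 7: a1=0.432, a2=9.558, a3=4.131, a0=14.121; τ=−ln(0.5976)/14.121=0.036 → t=0.199; u2·a0=0.2358·14.121=3.330; a1=0.432 < 3.330 ≤ a1+a2=9.990 → R2 fires; C=2 Q=15 P=9
Draw 8: a1=0.288, a2=6.372, a3=2.754, a0=9.414; τ=−ln(0.0745)/9.414=0.276 → t=0.474 > T=0.3: stop.
Read off C at T=0.3: 2

C at T = 2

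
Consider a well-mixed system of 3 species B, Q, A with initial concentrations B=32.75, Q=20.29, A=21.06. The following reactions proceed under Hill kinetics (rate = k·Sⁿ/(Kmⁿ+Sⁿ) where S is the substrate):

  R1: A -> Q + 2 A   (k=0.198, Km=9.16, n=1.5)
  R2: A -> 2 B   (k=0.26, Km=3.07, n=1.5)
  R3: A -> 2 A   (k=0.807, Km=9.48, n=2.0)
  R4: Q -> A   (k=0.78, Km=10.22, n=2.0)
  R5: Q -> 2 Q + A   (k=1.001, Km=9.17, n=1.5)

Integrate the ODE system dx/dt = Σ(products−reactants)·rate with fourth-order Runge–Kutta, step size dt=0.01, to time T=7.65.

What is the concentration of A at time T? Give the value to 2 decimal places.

RK4 with dt=0.01: 765 steps to T=7.65. Trajectory (selected grid times):
t=0.00: B=32.75 Q=20.29 A=21.06
t=0.85: B=33.17 Q=20.55 A=22.74
t=1.70: B=33.59 Q=20.81 A=24.45
t=2.55: B=34.02 Q=21.07 A=26.17
t=3.40: B=34.44 Q=21.33 A=27.91
t=4.25: B=34.87 Q=21.60 A=29.66
t=5.10: B=35.30 Q=21.87 A=31.43
t=5.95: B=35.73 Q=22.14 A=33.21
t=6.80: B=36.16 Q=22.41 A=35.00
t=7.65: B=36.59 Q=22.69 A=36.80
Read off A at T=7.65: 36.80

A at T = 36.80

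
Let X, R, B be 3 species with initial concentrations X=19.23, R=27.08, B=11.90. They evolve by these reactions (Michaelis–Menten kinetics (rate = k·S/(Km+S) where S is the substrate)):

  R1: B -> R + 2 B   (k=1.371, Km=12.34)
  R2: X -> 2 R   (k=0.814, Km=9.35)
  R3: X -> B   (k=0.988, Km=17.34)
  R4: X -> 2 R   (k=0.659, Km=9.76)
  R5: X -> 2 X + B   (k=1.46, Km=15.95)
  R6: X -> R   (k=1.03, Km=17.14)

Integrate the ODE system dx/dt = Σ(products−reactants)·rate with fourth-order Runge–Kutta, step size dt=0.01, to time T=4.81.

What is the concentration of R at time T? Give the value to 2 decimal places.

R at T = 42.19

RK4 with dt=0.01: 481 steps to T=4.81. Trajectory (selected grid times):
t=0.00: X=19.23 R=27.08 B=11.90
t=0.53: X=18.57 R=28.77 B=12.96
t=1.07: X=17.91 R=30.49 B=14.04
t=1.60: X=17.27 R=32.17 B=15.10
t=2.14: X=16.63 R=33.88 B=16.18
t=2.67: X=16.00 R=35.55 B=17.25
t=3.21: X=15.38 R=37.24 B=18.33
t=3.74: X=14.78 R=38.89 B=19.39
t=4.28: X=14.18 R=40.56 B=20.46
t=4.81: X=13.60 R=42.19 B=21.51
Read off R at T=4.81: 42.19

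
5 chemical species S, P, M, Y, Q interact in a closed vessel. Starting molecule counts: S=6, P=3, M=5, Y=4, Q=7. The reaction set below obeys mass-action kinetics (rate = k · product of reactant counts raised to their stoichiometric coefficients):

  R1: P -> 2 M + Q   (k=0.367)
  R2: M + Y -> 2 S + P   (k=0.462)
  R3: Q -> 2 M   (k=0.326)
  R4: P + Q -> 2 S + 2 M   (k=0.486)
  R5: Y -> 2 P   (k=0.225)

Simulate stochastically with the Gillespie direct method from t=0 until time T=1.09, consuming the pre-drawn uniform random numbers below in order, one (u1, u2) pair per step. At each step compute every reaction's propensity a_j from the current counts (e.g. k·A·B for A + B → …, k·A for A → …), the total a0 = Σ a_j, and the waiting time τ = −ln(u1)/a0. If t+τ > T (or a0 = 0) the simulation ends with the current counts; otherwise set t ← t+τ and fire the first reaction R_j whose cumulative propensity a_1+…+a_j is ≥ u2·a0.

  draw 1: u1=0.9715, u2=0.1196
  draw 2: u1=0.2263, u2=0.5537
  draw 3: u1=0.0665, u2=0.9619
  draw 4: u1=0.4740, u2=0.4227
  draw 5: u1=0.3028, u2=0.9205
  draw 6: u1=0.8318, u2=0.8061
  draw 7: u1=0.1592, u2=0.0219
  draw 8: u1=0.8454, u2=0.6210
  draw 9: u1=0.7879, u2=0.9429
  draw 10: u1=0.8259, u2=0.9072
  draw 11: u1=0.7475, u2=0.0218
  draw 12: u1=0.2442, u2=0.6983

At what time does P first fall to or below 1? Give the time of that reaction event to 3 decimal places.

Threshold first reached at t = 0.317

t=0.000: S=6 P=3 M=5 Y=4 Q=7
Draw 1: a1=1.101, a2=9.240, a3=2.282, a4=10.206, a5=0.900, a0=23.729; τ=−ln(0.9715)/23.729=0.001 → t=0.001; u2·a0=0.1196·23.729=2.838; a1=1.101 < 2.838 ≤ a1+a2=10.341 → R2 fires; S=8 P=4 M=4 Y=3 Q=7
Draw 2: a1=1.468, a2=5.544, a3=2.282, a4=13.608, a5=0.675, a0=23.577; τ=−ln(0.2263)/23.577=0.063 → t=0.064; u2·a0=0.5537·23.577=13.055; a1+…+a3=9.294 < 13.055 ≤ a1+…+a4=22.902 → R4 fires; S=10 P=3 M=6 Y=3 Q=6
Draw 3: a1=1.101, a2=8.316, a3=1.956, a4=8.748, a5=0.675, a0=20.796; τ=−ln(0.0665)/20.796=0.130 → t=0.195; u2·a0=0.9619·20.796=20.004; a1+…+a3=11.373 < 20.004 ≤ a1+…+a4=20.121 → R4 fires; S=12 P=2 M=8 Y=3 Q=5
Draw 4: a1=0.734, a2=11.088, a3=1.630, a4=4.860, a5=0.675, a0=18.987; τ=−ln(0.4740)/18.987=0.039 → t=0.234; u2·a0=0.4227·18.987=8.026; a1=0.734 < 8.026 ≤ a1+a2=11.822 → R2 fires; S=14 P=3 M=7 Y=2 Q=5
Draw 5: a1=1.101, a2=6.468, a3=1.630, a4=7.290, a5=0.450, a0=16.939; τ=−ln(0.3028)/16.939=0.071 → t=0.304; u2·a0=0.9205·16.939=15.592; a1+…+a3=9.199 < 15.592 ≤ a1+…+a4=16.489 → R4 fires; S=16 P=2 M=9 Y=2 Q=4
Draw 6: a1=0.734, a2=8.316, a3=1.304, a4=3.888, a5=0.450, a0=14.692; τ=−ln(0.8318)/14.692=0.013 → t=0.317; u2·a0=0.8061·14.692=11.843; a1+…+a3=10.354 < 11.843 ≤ a1+…+a4=14.242 → R4 fires; S=18 P=1 M=11 Y=2 Q=3
Draw 7: a1=0.367, a2=10.164, a3=0.978, a4=1.458, a5=0.450, a0=13.417; τ=−ln(0.1592)/13.417=0.137 → t=0.454; u2·a0=0.0219·13.417=0.294 ≤ a1=0.367 → R1 fires; S=18 P=0 M=13 Y=2 Q=4
Draw 8: a1=0.000, a2=12.012, a3=1.304, a4=0.000, a5=0.450, a0=13.766; τ=−ln(0.8454)/13.766=0.012 → t=0.466; u2·a0=0.6210·13.766=8.549; a1=0.000 < 8.549 ≤ a1+a2=12.012 → R2 fires; S=20 P=1 M=12 Y=1 Q=4
Draw 9: a1=0.367, a2=5.544, a3=1.304, a4=1.944, a5=0.225, a0=9.384; τ=−ln(0.7879)/9.384=0.025 → t=0.492; u2·a0=0.9429·9.384=8.848; a1+…+a3=7.215 < 8.848 ≤ a1+…+a4=9.159 → R4 fires; S=22 P=0 M=14 Y=1 Q=3
Draw 10: a1=0.000, a2=6.468, a3=0.978, a4=0.000, a5=0.225, a0=7.671; τ=−ln(0.8259)/7.671=0.025 → t=0.516; u2·a0=0.9072·7.671=6.959; a1+a2=6.468 < 6.959 ≤ a1+…+a3=7.446 → R3 fires; S=22 P=0 M=16 Y=1 Q=2
Draw 11: a1=0.000, a2=7.392, a3=0.652, a4=0.000, a5=0.225, a0=8.269; τ=−ln(0.7475)/8.269=0.035 → t=0.552; u2·a0=0.0218·8.269=0.180; a1=0.000 < 0.180 ≤ a1+a2=7.392 → R2 fires; S=24 P=1 M=15 Y=0 Q=2
Draw 12: a1=0.367, a2=0.000, a3=0.652, a4=0.972, a5=0.000, a0=1.991; τ=−ln(0.2442)/1.991=0.708 → t=1.260 > T=1.09: stop.
P first becomes ≤ 1 when it reaches 1 at the event at t=0.317.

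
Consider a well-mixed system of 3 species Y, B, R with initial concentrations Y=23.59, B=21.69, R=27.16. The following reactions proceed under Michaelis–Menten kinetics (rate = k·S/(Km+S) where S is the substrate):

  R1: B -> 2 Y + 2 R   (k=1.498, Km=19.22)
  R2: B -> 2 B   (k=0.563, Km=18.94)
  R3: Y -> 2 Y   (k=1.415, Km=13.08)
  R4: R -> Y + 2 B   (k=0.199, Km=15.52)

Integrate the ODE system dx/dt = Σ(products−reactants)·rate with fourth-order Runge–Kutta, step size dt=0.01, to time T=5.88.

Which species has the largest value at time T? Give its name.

RK4 with dt=0.01: 588 steps to T=5.88. Trajectory (selected grid times):
t=0.00: Y=23.59 B=21.69 R=27.16
t=0.65: Y=25.30 B=21.54 R=28.11
t=1.31: Y=27.05 B=21.38 R=29.07
t=1.96: Y=28.79 B=21.23 R=30.00
t=2.61: Y=30.53 B=21.09 R=30.94
t=3.27: Y=32.31 B=20.94 R=31.88
t=3.92: Y=34.07 B=20.80 R=32.81
t=4.57: Y=35.84 B=20.66 R=33.73
t=5.23: Y=37.64 B=20.53 R=34.67
t=5.88: Y=39.42 B=20.39 R=35.58
At T=5.88: Y=39.42 B=20.39 R=35.58; the largest is Y.

Dominant species at T: Y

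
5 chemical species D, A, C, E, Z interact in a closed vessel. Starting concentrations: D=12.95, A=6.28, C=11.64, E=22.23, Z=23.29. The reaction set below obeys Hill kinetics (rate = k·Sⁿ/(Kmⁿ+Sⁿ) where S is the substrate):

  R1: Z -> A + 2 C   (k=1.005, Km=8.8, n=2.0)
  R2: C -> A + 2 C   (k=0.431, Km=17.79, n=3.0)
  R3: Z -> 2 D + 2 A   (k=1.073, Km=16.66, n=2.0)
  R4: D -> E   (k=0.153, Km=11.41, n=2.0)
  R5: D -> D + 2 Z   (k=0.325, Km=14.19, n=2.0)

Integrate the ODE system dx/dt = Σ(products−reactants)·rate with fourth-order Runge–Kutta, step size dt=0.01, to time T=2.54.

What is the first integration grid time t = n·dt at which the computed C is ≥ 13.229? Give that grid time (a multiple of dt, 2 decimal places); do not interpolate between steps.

RK4 with dt=0.01: 254 steps to T=2.54. Trajectory (selected grid times):
t=0.00: D=12.95 A=6.28 C=11.64 E=22.23 Z=23.29
t=0.28: D=13.32 A=6.95 C=12.16 E=22.25 Z=22.93
t=0.56: D=13.69 A=7.62 C=12.68 E=22.28 Z=22.58
t=0.85: D=14.06 A=8.30 C=13.22 E=22.31 Z=22.22
t=0.86: D=14.07 A=8.33 C=13.24 E=22.31 Z=22.20
t=1.13: D=14.42 A=8.97 C=13.74 E=22.33 Z=21.87
t=1.41: D=14.77 A=9.62 C=14.26 E=22.36 Z=21.54
t=1.69: D=15.12 A=10.28 C=14.79 E=22.39 Z=21.20
t=1.98: D=15.47 A=10.96 C=15.33 E=22.41 Z=20.87
t=2.26: D=15.81 A=11.61 C=15.86 E=22.44 Z=20.55
t=2.54: D=16.14 A=12.26 C=16.38 E=22.47 Z=20.23
C(0.85)=13.219 < 13.229 but C(0.86)=13.238 ≥ 13.229, so the first grid time is t=0.86.

Threshold first reached at t = 0.86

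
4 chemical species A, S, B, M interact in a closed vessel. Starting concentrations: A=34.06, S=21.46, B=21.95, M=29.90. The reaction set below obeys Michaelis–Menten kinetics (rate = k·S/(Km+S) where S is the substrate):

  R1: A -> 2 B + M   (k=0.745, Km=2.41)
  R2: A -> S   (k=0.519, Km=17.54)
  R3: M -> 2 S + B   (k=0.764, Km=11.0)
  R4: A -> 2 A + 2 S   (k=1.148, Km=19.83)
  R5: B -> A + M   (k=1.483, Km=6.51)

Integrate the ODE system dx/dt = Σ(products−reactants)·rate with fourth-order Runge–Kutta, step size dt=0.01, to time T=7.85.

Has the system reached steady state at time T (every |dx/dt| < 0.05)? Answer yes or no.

Steady state at T: no

RK4 with dt=0.01: 785 steps to T=7.85. Trajectory (selected grid times):
t=0.00: A=34.06 S=21.46 B=21.95 M=29.90
t=0.87: A=34.79 S=24.00 B=22.65 M=31.02
t=1.74: A=35.52 S=26.57 B=23.35 M=32.14
t=2.62: A=36.28 S=29.18 B=24.06 M=33.27
t=3.49: A=37.03 S=31.79 B=24.76 M=34.40
t=4.36: A=37.79 S=34.41 B=25.46 M=35.52
t=5.23: A=38.56 S=37.05 B=26.16 M=36.65
t=6.11: A=39.34 S=39.75 B=26.86 M=37.80
t=6.98: A=40.13 S=42.42 B=27.56 M=38.94
t=7.85: A=40.92 S=45.12 B=28.26 M=40.07
Rates at T: R1=0.7036, R2=0.3633, R3=0.5995, R4=0.7733, R5=1.2053
dx/dt at T (Σ net stoichiometry × rate): A=+0.9117, S=+3.1087, B=+0.8013, M=+1.3094
Largest |dx/dt| is |+3.1087| (S) ≥ 0.05 → not steady.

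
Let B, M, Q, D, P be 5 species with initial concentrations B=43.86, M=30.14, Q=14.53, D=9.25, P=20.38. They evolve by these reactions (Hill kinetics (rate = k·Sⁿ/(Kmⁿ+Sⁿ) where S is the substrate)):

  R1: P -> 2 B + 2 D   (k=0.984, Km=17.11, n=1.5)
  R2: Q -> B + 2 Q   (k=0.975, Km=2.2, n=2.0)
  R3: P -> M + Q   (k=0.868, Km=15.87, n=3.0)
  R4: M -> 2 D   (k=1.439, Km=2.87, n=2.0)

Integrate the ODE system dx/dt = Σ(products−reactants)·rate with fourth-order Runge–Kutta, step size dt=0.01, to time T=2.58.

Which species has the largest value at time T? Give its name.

RK4 with dt=0.01: 258 steps to T=2.58. Trajectory (selected grid times):
t=0.00: B=43.86 M=30.14 Q=14.53 D=9.25 P=20.38
t=0.29: B=44.46 M=29.90 Q=14.98 D=10.40 P=20.05
t=0.57: B=45.03 M=29.66 Q=15.40 D=11.50 P=19.74
t=0.86: B=45.62 M=29.41 Q=15.85 D=12.64 P=19.41
t=1.15: B=46.21 M=29.16 Q=16.29 D=13.78 P=19.10
t=1.43: B=46.78 M=28.91 Q=16.71 D=14.88 P=18.80
t=1.72: B=47.36 M=28.65 Q=17.14 D=16.01 P=18.49
t=2.01: B=47.94 M=28.39 Q=17.57 D=17.13 P=18.19
t=2.29: B=48.49 M=28.14 Q=17.98 D=18.22 P=17.90
t=2.58: B=49.06 M=27.87 Q=18.41 D=19.34 P=17.60
At T=2.58: B=49.06 M=27.87 Q=18.41 D=19.34 P=17.60; the largest is B.

Dominant species at T: B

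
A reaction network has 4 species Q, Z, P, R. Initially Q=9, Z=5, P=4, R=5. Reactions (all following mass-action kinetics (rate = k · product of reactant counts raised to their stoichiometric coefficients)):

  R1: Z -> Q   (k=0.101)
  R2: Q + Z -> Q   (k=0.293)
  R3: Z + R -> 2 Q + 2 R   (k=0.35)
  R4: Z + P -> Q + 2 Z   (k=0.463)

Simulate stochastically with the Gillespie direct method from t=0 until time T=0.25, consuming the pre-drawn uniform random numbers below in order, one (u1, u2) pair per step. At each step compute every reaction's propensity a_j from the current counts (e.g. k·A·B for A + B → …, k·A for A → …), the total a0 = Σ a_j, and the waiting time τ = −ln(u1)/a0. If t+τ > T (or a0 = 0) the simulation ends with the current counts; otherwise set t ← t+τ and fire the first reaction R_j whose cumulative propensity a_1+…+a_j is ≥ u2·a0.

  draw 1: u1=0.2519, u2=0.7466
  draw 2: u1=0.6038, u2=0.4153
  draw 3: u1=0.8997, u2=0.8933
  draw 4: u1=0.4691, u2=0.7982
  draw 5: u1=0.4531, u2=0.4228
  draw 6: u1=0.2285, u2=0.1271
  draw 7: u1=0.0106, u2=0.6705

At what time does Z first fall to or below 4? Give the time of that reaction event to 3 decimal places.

t=0.000: Q=9 Z=5 P=4 R=5
Draw 1: a1=0.505, a2=13.185, a3=8.750, a4=9.260, a0=31.700; τ=−ln(0.2519)/31.700=0.043 → t=0.043; u2·a0=0.7466·31.700=23.667; a1+…+a3=22.440 < 23.667 ≤ a1+…+a4=31.700 → R4 fires; Q=10 Z=6 P=3 R=5
Draw 2: a1=0.606, a2=17.580, a3=10.500, a4=8.334, a0=37.020; τ=−ln(0.6038)/37.020=0.014 → t=0.057; u2·a0=0.4153·37.020=15.374; a1=0.606 < 15.374 ≤ a1+a2=18.186 → R2 fires; Q=10 Z=5 P=3 R=5
Draw 3: a1=0.505, a2=14.650, a3=8.750, a4=6.945, a0=30.850; τ=−ln(0.8997)/30.850=0.003 → t=0.061; u2·a0=0.8933·30.850=27.558; a1+…+a3=23.905 < 27.558 ≤ a1+…+a4=30.850 → R4 fires; Q=11 Z=6 P=2 R=5
Draw 4: a1=0.606, a2=19.338, a3=10.500, a4=5.556, a0=36.000; τ=−ln(0.4691)/36.000=0.021 → t=0.082; u2·a0=0.7982·36.000=28.735; a1+a2=19.944 < 28.735 ≤ a1+…+a3=30.444 → R3 fires; Q=13 Z=5 P=2 R=6
Draw 5: a1=0.505, a2=19.045, a3=10.500, a4=4.630, a0=34.680; τ=−ln(0.4531)/34.680=0.023 → t=0.104; u2·a0=0.4228·34.680=14.663; a1=0.505 < 14.663 ≤ a1+a2=19.550 → R2 fires; Q=13 Z=4 P=2 R=6
Draw 6: a1=0.404, a2=15.236, a3=8.400, a4=3.704, a0=27.744; τ=−ln(0.2285)/27.744=0.053 → t=0.158; u2·a0=0.1271·27.744=3.526; a1=0.404 < 3.526 ≤ a1+a2=15.640 → R2 fires; Q=13 Z=3 P=2 R=6
Draw 7: a1=0.303, a2=11.427, a3=6.300, a4=2.778, a0=20.808; τ=−ln(0.0106)/20.808=0.219 → t=0.376 > T=0.25: stop.
Z first becomes ≤ 4 when it reaches 4 at the event at t=0.104.

Threshold first reached at t = 0.104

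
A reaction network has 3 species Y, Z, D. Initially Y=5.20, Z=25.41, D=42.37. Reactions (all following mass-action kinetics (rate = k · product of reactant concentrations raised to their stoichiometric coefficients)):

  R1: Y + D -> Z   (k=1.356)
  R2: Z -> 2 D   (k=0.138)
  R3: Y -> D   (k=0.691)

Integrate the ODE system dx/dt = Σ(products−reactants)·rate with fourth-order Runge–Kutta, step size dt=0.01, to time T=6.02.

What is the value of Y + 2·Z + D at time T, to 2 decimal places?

Value at T = 98.39

Check how each reaction changes W = Y + 2·Z + D (weight of products minus weight of reactants):
R1: Y + D -> Z: (2·1) − (1·1 + 1·1) = 2 − 2 = 0
R2: Z -> 2 D: (1·2) − (2·1) = 2 − 2 = 0
R3: Y -> D: (1·1) − (1·1) = 1 − 1 = 0
Every reaction leaves W unchanged, so W is conserved and no simulation is needed: W(T) = W(0) = 5.20 + 2·25.41 + 42.37 = 98.39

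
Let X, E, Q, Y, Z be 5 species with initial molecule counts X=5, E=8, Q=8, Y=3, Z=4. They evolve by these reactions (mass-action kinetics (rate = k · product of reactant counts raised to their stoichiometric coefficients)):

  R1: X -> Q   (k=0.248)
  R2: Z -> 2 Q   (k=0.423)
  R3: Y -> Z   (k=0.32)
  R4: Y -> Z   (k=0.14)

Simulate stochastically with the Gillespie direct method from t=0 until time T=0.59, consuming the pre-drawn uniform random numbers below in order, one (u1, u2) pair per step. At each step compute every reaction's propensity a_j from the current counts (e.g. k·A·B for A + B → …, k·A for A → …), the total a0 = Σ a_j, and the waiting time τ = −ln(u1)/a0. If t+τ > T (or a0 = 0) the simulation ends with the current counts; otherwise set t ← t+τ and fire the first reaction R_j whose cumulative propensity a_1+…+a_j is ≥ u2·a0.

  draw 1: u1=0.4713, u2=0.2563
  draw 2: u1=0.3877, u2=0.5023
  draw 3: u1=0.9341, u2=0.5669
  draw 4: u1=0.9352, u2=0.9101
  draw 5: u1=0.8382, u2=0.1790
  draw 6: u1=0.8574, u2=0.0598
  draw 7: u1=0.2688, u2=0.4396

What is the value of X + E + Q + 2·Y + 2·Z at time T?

Value at T = 35

Check how each reaction changes W = X + E + Q + 2·Y + 2·Z (weight of products minus weight of reactants):
R1: X -> Q: (1·1) − (1·1) = 1 − 1 = 0
R2: Z -> 2 Q: (1·2) − (2·1) = 2 − 2 = 0
R3: Y -> Z: (2·1) − (2·1) = 2 − 2 = 0
R4: Y -> Z: (2·1) − (2·1) = 2 − 2 = 0
Every reaction leaves W unchanged, so W is conserved and no simulation is needed: W(T) = W(0) = 5 + 8 + 8 + 2·3 + 2·4 = 35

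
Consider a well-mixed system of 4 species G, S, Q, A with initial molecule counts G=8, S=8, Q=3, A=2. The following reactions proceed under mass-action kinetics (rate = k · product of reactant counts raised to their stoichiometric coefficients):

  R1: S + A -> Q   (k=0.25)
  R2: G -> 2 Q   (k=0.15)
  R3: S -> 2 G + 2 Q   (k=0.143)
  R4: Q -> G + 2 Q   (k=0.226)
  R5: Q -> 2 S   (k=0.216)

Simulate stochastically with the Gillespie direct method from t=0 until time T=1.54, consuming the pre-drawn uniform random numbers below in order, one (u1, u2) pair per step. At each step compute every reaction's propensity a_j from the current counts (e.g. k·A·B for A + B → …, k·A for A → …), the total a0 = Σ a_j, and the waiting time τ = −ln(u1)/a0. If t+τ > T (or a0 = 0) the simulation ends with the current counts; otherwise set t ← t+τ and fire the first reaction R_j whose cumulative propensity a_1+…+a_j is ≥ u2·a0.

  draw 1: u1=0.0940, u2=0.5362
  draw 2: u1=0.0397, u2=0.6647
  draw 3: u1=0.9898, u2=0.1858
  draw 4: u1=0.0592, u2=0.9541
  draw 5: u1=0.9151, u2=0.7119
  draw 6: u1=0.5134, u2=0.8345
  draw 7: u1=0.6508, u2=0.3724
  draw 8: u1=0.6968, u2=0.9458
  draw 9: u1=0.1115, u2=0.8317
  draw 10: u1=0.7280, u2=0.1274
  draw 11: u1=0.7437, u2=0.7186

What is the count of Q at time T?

Q at T = 8

t=0.000: G=8 S=8 Q=3 A=2
Draw 1: a1=4.000, a2=1.200, a3=1.144, a4=0.678, a5=0.648, a0=7.670; τ=−ln(0.0940)/7.670=0.308 → t=0.308; u2·a0=0.5362·7.670=4.113; a1=4.000 < 4.113 ≤ a1+a2=5.200 → R2 fires; G=7 S=8 Q=5 A=2
Draw 2: a1=4.000, a2=1.050, a3=1.144, a4=1.130, a5=1.080, a0=8.404; τ=−ln(0.0397)/8.404=0.384 → t=0.692; u2·a0=0.6647·8.404=5.586; a1+a2=5.050 < 5.586 ≤ a1+…+a3=6.194 → R3 fires; G=9 S=7 Q=7 A=2
Draw 3: a1=3.500, a2=1.350, a3=1.001, a4=1.582, a5=1.512, a0=8.945; τ=−ln(0.9898)/8.945=0.001 → t=0.693; u2·a0=0.1858·8.945=1.662 ≤ a1=3.500 → R1 fires; G=9 S=6 Q=8 A=1
Draw 4: a1=1.500, a2=1.350, a3=0.858, a4=1.808, a5=1.728, a0=7.244; τ=−ln(0.0592)/7.244=0.390 → t=1.084; u2·a0=0.9541·7.244=6.912; a1+…+a4=5.516 < 6.912 ≤ a1+…+a5=7.244 → R5 fires; G=9 S=8 Q=7 A=1
Draw 5: a1=2.000, a2=1.350, a3=1.144, a4=1.582, a5=1.512, a0=7.588; τ=−ln(0.9151)/7.588=0.012 → t=1.095; u2·a0=0.7119·7.588=5.402; a1+…+a3=4.494 < 5.402 ≤ a1+…+a4=6.076 → R4 fires; G=10 S=8 Q=8 A=1
Draw 6: a1=2.000, a2=1.500, a3=1.144, a4=1.808, a5=1.728, a0=8.180; τ=−ln(0.5134)/8.180=0.082 → t=1.177; u2·a0=0.8345·8.180=6.826; a1+…+a4=6.452 < 6.826 ≤ a1+…+a5=8.180 → R5 fires; G=10 S=10 Q=7 A=1
Draw 7: a1=2.500, a2=1.500, a3=1.430, a4=1.582, a5=1.512, a0=8.524; τ=−ln(0.6508)/8.524=0.050 → t=1.227; u2·a0=0.3724·8.524=3.174; a1=2.500 < 3.174 ≤ a1+a2=4.000 → R2 fires; G=9 S=10 Q=9 A=1
Draw 8: a1=2.500, a2=1.350, a3=1.430, a4=2.034, a5=1.944, a0=9.258; τ=−ln(0.6968)/9.258=0.039 → t=1.266; u2·a0=0.9458·9.258=8.756; a1+…+a4=7.314 < 8.756 ≤ a1+…+a5=9.258 → R5 fires; G=9 S=12 Q=8 A=1
Draw 9: a1=3.000, a2=1.350, a3=1.716, a4=1.808, a5=1.728, a0=9.602; τ=−ln(0.1115)/9.602=0.228 → t=1.495; u2·a0=0.8317·9.602=7.986; a1+…+a4=7.874 < 7.986 ≤ a1+…+a5=9.602 → R5 fires; G=9 S=14 Q=7 A=1
Draw 10: a1=3.500, a2=1.350, a3=2.002, a4=1.582, a5=1.512, a0=9.946; τ=−ln(0.7280)/9.946=0.032 → t=1.527; u2·a0=0.1274·9.946=1.267 ≤ a1=3.500 → R1 fires; G=9 S=13 Q=8 A=0
Draw 11: a1=0.000, a2=1.350, a3=1.859, a4=1.808, a5=1.728, a0=6.745; τ=−ln(0.7437)/6.745=0.044 → t=1.570 > T=1.54: stop.
Read off Q at T=1.54: 8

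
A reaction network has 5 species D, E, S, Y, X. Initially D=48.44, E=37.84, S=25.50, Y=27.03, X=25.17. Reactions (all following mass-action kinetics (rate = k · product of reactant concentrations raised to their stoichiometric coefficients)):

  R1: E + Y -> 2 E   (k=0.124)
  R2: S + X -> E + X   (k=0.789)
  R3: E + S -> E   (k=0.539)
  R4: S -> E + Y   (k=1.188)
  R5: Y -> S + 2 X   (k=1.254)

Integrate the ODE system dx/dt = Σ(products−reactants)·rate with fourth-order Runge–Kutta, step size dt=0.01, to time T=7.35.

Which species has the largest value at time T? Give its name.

Dominant species at T: E

RK4 with dt=0.01: 735 steps to T=7.35. Trajectory (selected grid times):
t=0.00: D=48.44 E=37.84 S=25.50 Y=27.03 X=25.17
t=0.82: D=48.44 E=75.19 S=0.00 Y=0.01 X=33.24
t=1.63: D=48.44 E=75.20 S=0.00 Y=0.00 X=33.24
t=2.45: D=48.44 E=75.20 S=0.00 Y=0.00 X=33.24
t=3.27: D=48.44 E=75.20 S=0.00 Y=0.00 X=33.24
t=4.08: D=48.44 E=75.20 S=0.00 Y=0.00 X=33.24
t=4.90: D=48.44 E=75.20 S=0.00 Y=0.00 X=33.24
t=5.72: D=48.44 E=75.20 S=0.00 Y=0.00 X=33.24
t=6.53: D=48.44 E=75.20 S=0.00 Y=0.00 X=33.24
t=7.35: D=48.44 E=75.20 S=0.00 Y=0.00 X=33.24
At T=7.35: D=48.44 E=75.20 S=0.00 Y=0.00 X=33.24; the largest is E.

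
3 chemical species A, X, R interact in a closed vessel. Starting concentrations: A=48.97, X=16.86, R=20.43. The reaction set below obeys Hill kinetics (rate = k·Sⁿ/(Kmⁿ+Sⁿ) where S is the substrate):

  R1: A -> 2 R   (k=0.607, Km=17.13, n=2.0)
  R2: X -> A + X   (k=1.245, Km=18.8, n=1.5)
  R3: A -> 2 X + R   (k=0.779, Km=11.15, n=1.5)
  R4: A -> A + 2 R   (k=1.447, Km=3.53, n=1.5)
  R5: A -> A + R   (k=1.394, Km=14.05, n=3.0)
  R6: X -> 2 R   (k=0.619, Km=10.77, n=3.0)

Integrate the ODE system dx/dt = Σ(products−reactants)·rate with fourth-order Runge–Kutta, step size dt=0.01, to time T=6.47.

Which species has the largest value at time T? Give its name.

RK4 with dt=0.01: 647 steps to T=6.47. Trajectory (selected grid times):
t=0.00: A=48.97 X=16.86 R=20.43
t=0.72: A=48.49 X=17.51 R=25.45
t=1.44: A=48.03 X=18.16 R=30.49
t=2.16: A=47.58 X=18.79 R=35.53
t=2.88: A=47.15 X=19.42 R=40.58
t=3.59: A=46.73 X=20.04 R=45.57
t=4.31: A=46.32 X=20.65 R=50.64
t=5.03: A=45.91 X=21.26 R=55.71
t=5.75: A=45.53 X=21.87 R=60.78
t=6.47: A=45.15 X=22.47 R=65.86
At T=6.47: A=45.15 X=22.47 R=65.86; the largest is R.

Dominant species at T: R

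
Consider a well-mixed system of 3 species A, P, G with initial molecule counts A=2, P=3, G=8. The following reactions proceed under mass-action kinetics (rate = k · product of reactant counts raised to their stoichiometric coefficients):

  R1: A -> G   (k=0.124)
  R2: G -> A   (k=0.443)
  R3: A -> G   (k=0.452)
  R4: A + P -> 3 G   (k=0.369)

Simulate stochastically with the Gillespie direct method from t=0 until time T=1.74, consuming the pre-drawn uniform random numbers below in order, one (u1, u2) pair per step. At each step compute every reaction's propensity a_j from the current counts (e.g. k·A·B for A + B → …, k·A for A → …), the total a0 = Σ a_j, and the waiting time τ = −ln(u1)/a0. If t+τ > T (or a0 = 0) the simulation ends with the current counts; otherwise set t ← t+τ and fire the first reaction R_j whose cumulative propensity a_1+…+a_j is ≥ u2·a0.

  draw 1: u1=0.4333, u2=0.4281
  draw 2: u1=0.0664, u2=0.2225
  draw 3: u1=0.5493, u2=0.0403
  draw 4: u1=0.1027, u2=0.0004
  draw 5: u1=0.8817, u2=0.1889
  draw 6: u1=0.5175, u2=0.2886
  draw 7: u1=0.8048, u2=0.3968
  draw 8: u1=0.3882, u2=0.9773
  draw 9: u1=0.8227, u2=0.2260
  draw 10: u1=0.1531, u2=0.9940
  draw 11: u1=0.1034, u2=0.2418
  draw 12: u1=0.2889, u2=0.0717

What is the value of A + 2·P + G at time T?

Value at T = 16

Check how each reaction changes W = A + 2·P + G (weight of products minus weight of reactants):
R1: A -> G: (1·1) − (1·1) = 1 − 1 = 0
R2: G -> A: (1·1) − (1·1) = 1 − 1 = 0
R3: A -> G: (1·1) − (1·1) = 1 − 1 = 0
R4: A + P -> 3 G: (1·3) − (1·1 + 2·1) = 3 − 3 = 0
Every reaction leaves W unchanged, so W is conserved and no simulation is needed: W(T) = W(0) = 2 + 2·3 + 8 = 16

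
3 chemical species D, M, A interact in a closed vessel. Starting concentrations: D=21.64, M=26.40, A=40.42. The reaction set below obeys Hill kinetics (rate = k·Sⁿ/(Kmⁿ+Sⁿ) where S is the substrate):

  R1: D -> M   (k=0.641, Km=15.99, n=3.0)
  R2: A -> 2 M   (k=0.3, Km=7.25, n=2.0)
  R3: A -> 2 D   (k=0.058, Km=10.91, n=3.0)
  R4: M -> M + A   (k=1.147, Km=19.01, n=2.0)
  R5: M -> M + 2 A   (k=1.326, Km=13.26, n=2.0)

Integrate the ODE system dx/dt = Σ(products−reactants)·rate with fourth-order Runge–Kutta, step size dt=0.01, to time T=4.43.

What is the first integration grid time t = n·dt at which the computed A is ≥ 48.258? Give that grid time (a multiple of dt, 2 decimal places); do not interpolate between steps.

Threshold first reached at t = 3.02

RK4 with dt=0.01: 443 steps to T=4.43. Trajectory (selected grid times):
t=0.00: D=21.64 M=26.40 A=40.42
t=0.49: D=21.47 M=26.91 A=41.66
t=0.98: D=21.31 M=27.42 A=42.92
t=1.48: D=21.14 M=27.93 A=44.21
t=1.97: D=20.98 M=28.44 A=45.49
t=2.46: D=20.82 M=28.94 A=46.78
t=2.95: D=20.66 M=29.44 A=48.08
t=3.01: D=20.64 M=29.50 A=48.24
t=3.02: D=20.63 M=29.51 A=48.27
t=3.45: D=20.50 M=29.95 A=49.42
t=3.94: D=20.34 M=30.45 A=50.74
t=4.43: D=20.19 M=30.95 A=52.07
A(3.01)=48.242 < 48.258 but A(3.02)=48.269 ≥ 48.258, so the first grid time is t=3.02.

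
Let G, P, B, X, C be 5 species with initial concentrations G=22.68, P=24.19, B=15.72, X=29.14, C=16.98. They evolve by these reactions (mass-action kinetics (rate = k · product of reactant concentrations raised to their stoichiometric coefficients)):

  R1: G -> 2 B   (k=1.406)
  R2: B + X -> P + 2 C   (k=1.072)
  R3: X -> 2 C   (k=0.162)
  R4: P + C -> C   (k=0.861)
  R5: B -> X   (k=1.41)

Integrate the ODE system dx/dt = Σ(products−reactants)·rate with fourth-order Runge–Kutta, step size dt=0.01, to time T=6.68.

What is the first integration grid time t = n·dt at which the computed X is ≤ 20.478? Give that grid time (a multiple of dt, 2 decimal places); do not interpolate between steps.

Threshold first reached at t = 0.04

RK4 with dt=0.01: 668 steps to T=6.68. Trajectory (selected grid times):
t=0.00: G=22.68 P=24.19 B=15.72 X=29.14 C=16.98
t=0.03: G=21.74 P=17.68 B=8.23 X=20.61 C=34.99
t=0.04: G=21.44 P=14.27 B=7.11 X=19.06 C=38.30
t=0.74: G=8.01 P=0.16 B=6.71 X=1.58 C=83.71
t=1.48: G=2.83 P=0.08 B=4.49 X=1.28 C=96.76
t=2.23: G=0.99 P=0.03 B=1.87 X=1.25 C=103.25
t=2.97: G=0.35 P=0.01 B=0.72 X=1.19 C=105.89
t=3.71: G=0.12 P=0.00 B=0.27 X=1.11 C=107.00
t=4.45: G=0.04 P=0.00 B=0.10 X=1.01 C=107.55
t=5.20: G=0.02 P=0.00 B=0.04 X=0.92 C=107.89
t=5.94: G=0.01 P=0.00 B=0.01 X=0.82 C=108.13
t=6.68: G=0.00 P=0.00 B=0.01 X=0.73 C=108.33
X(0.03)=20.610 > 20.478 but X(0.04)=19.062 ≤ 20.478, so the first grid time is t=0.04.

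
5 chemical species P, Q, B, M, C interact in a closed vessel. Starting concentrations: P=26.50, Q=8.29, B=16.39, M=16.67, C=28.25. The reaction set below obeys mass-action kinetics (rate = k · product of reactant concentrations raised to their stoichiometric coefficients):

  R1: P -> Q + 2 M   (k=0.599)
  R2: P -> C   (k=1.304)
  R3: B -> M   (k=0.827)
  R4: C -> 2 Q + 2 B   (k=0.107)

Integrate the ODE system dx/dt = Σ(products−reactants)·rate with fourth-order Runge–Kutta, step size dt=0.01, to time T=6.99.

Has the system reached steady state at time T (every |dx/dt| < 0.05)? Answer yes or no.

RK4 with dt=0.01: 699 steps to T=6.99. Trajectory (selected grid times):
t=0.00: P=26.50 Q=8.29 B=16.39 M=16.67 C=28.25
t=0.78: P=6.01 Q=20.67 B=13.04 M=38.86 C=39.33
t=1.55: P=1.39 Q=28.66 B=11.73 M=49.61 C=39.23
t=2.33: P=0.31 Q=35.35 B=10.82 M=57.55 C=36.78
t=3.11: P=0.07 Q=41.34 B=10.01 M=64.41 C=34.00
t=3.88: P=0.02 Q=46.74 B=9.26 M=70.58 C=31.34
t=4.66: P=0.00 Q=51.76 B=8.54 M=76.33 C=28.84
t=5.44: P=0.00 Q=56.38 B=7.87 M=81.62 C=26.53
t=6.21: P=0.00 Q=60.58 B=7.25 M=86.43 C=24.44
t=6.99: P=0.00 Q=64.49 B=6.68 M=90.92 C=22.48
Rates at T: R1=0.0000, R2=0.0001, R3=5.5215, R4=2.4053
dx/dt at T (Σ net stoichiometry × rate): P=-0.0001, Q=+4.8106, B=-0.7110, M=+5.5216, C=-2.4052
Largest |dx/dt| is |+5.5216| (M) ≥ 0.05 → not steady.

Steady state at T: no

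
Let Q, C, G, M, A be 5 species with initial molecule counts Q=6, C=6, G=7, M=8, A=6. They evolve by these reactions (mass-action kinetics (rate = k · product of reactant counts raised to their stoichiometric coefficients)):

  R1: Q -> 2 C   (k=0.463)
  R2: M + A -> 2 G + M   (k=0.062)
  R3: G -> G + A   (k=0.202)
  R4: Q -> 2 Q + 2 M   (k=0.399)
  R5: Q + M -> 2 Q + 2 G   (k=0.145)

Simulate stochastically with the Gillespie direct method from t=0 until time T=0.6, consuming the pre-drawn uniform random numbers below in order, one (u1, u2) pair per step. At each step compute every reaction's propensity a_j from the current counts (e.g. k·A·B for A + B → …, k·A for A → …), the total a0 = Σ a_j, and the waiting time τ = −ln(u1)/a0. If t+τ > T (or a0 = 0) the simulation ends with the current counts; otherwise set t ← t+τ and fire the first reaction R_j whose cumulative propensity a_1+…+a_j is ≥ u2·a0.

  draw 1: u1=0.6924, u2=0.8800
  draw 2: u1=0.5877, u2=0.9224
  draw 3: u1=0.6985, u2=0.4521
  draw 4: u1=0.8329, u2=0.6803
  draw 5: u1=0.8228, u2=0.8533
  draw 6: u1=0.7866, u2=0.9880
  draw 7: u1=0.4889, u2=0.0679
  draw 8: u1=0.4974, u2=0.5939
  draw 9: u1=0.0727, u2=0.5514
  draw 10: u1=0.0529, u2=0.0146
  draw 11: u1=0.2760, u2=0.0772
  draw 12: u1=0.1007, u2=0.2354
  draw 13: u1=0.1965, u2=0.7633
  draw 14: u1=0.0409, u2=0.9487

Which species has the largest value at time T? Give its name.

t=0.000: Q=6 C=6 G=7 M=8 A=6
Draw 1: a1=2.778, a2=2.976, a3=1.414, a4=2.394, a5=6.960, a0=16.522; τ=−ln(0.6924)/16.522=0.022 → t=0.022; u2·a0=0.8800·16.522=14.539; a1+…+a4=9.562 < 14.539 ≤ a1+…+a5=16.522 → R5 fires; Q=7 C=6 G=9 M=7 A=6
Draw 2: a1=3.241, a2=2.604, a3=1.818, a4=2.793, a5=7.105, a0=17.561; τ=−ln(0.5877)/17.561=0.030 → t=0.053; u2·a0=0.9224·17.561=16.198; a1+…+a4=10.456 < 16.198 ≤ a1+…+a5=17.561 → R5 fires; Q=8 C=6 G=11 M=6 A=6
Draw 3: a1=3.704, a2=2.232, a3=2.222, a4=3.192, a5=6.960, a0=18.310; τ=−ln(0.6985)/18.310=0.020 → t=0.072; u2·a0=0.4521·18.310=8.278; a1+…+a3=8.158 < 8.278 ≤ a1+…+a4=11.350 → R4 fires; Q=9 C=6 G=11 M=8 A=6
Draw 4: a1=4.167, a2=2.976, a3=2.222, a4=3.591, a5=10.440, a0=23.396; τ=−ln(0.8329)/23.396=0.008 → t=0.080; u2·a0=0.6803·23.396=15.916; a1+…+a4=12.956 < 15.916 ≤ a1+…+a5=23.396 → R5 fires; Q=10 C=6 G=13 M=7 A=6
Draw 5: a1=4.630, a2=2.604, a3=2.626, a4=3.990, a5=10.150, a0=24.000; τ=−ln(0.8228)/24.000=0.008 → t=0.088; u2·a0=0.8533·24.000=20.479; a1+…+a4=13.850 < 20.479 ≤ a1+…+a5=24.000 → R5 fires; Q=11 C=6 G=15 M=6 A=6
Draw 6: a1=5.093, a2=2.232, a3=3.030, a4=4.389, a5=9.570, a0=24.314; τ=−ln(0.7866)/24.314=0.010 → t=0.098; u2·a0=0.9880·24.314=24.022; a1+…+a4=14.744 < 24.022 ≤ a1+…+a5=24.314 → R5 fires; Q=12 C=6 G=17 M=5 A=6
Draw 7: a1=5.556, a2=1.860, a3=3.434, a4=4.788, a5=8.700, a0=24.338; τ=−ln(0.4889)/24.338=0.029 → t=0.127; u2·a0=0.0679·24.338=1.653 ≤ a1=5.556 → R1 fires; Q=11 C=8 G=17 M=5 A=6
Draw 8: a1=5.093, a2=1.860, a3=3.434, a4=4.389, a5=7.975, a0=22.751; τ=−ln(0.4974)/22.751=0.031 → t=0.158; u2·a0=0.5939·22.751=13.512; a1+…+a3=10.387 < 13.512 ≤ a1+…+a4=14.776 → R4 fires; Q=12 C=8 G=17 M=7 A=6
Draw 9: a1=5.556, a2=2.604, a3=3.434, a4=4.788, a5=12.180, a0=28.562; τ=−ln(0.0727)/28.562=0.092 → t=0.250; u2·a0=0.5514·28.562=15.749; a1+…+a3=11.594 < 15.749 ≤ a1+…+a4=16.382 → R4 fires; Q=13 C=8 G=17 M=9 A=6
Draw 10: a1=6.019, a2=3.348, a3=3.434, a4=5.187, a5=16.965, a0=34.953; τ=−ln(0.0529)/34.953=0.084 → t=0.334; u2·a0=0.0146·34.953=0.510 ≤ a1=6.019 → R1 fires; Q=12 C=10 G=17 M=9 A=6
Draw 11: a1=5.556, a2=3.348, a3=3.434, a4=4.788, a5=15.660, a0=32.786; τ=−ln(0.2760)/32.786=0.039 → t=0.373; u2·a0=0.0772·32.786=2.531 ≤ a1=5.556 → R1 fires; Q=11 C=12 G=17 M=9 A=6
Draw 12: a1=5.093, a2=3.348, a3=3.434, a4=4.389, a5=14.355, a0=30.619; τ=−ln(0.1007)/30.619=0.075 → t=0.448; u2·a0=0.2354·30.619=7.208; a1=5.093 < 7.208 ≤ a1+a2=8.441 → R2 fires; Q=11 C=12 G=19 M=9 A=5
Draw 13: a1=5.093, a2=2.790, a3=3.838, a4=4.389, a5=14.355, a0=30.465; τ=−ln(0.1965)/30.465=0.053 → t=0.502; u2·a0=0.7633·30.465=23.254; a1+…+a4=16.110 < 23.254 ≤ a1+…+a5=30.465 → R5 fires; Q=12 C=12 G=21 M=8 A=5
Draw 14: a1=5.556, a2=2.480, a3=4.242, a4=4.788, a5=13.920, a0=30.986; τ=−ln(0.0409)/30.986=0.103 → t=0.605 > T=0.6: stop.
At T=0.6: Q=12 C=12 G=21 M=8 A=5; the largest is G.

Dominant species at T: G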